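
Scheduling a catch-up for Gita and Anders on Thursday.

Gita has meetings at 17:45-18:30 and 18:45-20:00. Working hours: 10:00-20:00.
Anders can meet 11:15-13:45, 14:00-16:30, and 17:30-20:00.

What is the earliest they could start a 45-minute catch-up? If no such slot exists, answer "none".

11:15

Gita free within 10:00–20:00: 10:00–17:45, 18:30–18:45.
Gita ∩ Anders: 11:15–13:45, 14:00–16:30, 17:30–17:45, 18:30–18:45.
Windows ≥ 45 min: 11:15–13:45, 14:00–16:30.
Earliest such window starts at 11:15.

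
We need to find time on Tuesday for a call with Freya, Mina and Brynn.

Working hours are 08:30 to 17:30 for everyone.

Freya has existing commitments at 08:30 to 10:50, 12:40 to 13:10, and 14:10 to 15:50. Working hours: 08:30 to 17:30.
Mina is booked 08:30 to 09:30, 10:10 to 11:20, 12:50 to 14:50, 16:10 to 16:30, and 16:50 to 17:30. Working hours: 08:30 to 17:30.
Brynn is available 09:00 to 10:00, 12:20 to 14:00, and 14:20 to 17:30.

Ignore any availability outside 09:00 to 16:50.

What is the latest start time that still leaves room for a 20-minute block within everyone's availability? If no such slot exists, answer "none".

16:30

Freya free within 08:30–17:30: 10:50–12:40, 13:10–14:10, 15:50–17:30.
Mina free within 08:30–17:30: 09:30–10:10, 11:20–12:50, 14:50–16:10, 16:30–16:50.
Freya ∩ Mina: 11:20–12:40, 15:50–16:10, 16:30–16:50.
Freya ∩ Mina ∩ Brynn: 12:20–12:40, 15:50–16:10, 16:30–16:50.
Restricted to 09:00–16:50: 12:20–12:40, 15:50–16:10, 16:30–16:50.
Windows ≥ 20 min: 12:20–12:40, 15:50–16:10, 16:30–16:50.
Latest start in the last window 16:30–16:50 is 16:50 − 20 min = 16:30.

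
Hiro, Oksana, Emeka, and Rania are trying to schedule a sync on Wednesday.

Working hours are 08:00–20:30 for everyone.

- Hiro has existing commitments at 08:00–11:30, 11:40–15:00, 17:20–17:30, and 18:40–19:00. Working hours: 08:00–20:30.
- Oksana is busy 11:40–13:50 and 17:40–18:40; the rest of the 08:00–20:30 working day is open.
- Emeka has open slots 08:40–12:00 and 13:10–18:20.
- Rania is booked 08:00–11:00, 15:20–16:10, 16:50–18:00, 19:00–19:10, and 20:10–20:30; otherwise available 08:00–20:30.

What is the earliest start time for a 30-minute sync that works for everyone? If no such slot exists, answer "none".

16:10

Hiro free within 08:00–20:30: 11:30–11:40, 15:00–17:20, 17:30–18:40, 19:00–20:30.
Oksana free within 08:00–20:30: 08:00–11:40, 13:50–17:40, 18:40–20:30.
Rania free within 08:00–20:30: 11:00–15:20, 16:10–16:50, 18:00–19:00, 19:10–20:10.
Hiro ∩ Oksana: 11:30–11:40, 15:00–17:20, 17:30–17:40, 19:00–20:30.
Hiro ∩ Oksana ∩ Emeka: 11:30–11:40, 15:00–17:20, 17:30–17:40.
Hiro ∩ Oksana ∩ Emeka ∩ Rania: 11:30–11:40, 15:00–15:20, 16:10–16:50.
Windows ≥ 30 min: 16:10–16:50.
Earliest such window starts at 16:10.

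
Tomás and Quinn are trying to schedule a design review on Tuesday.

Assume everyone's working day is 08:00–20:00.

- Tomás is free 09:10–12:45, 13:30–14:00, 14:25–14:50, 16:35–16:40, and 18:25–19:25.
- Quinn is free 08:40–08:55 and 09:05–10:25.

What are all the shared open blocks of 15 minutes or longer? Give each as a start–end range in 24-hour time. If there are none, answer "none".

Tomás ∩ Quinn: 09:10–10:25.
Windows ≥ 15 min: 09:10–10:25.

09:10–10:25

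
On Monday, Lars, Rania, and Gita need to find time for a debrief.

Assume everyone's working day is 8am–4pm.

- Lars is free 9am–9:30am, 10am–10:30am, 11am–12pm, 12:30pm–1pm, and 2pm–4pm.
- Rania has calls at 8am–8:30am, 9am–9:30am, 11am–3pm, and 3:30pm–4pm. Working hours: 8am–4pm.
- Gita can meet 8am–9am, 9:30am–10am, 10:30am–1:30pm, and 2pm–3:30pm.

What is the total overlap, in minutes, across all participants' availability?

Rania free within 08:00–16:00: 08:30–09:00, 09:30–11:00, 15:00–15:30.
Lars ∩ Rania: 10:00–10:30, 15:00–15:30.
Lars ∩ Rania ∩ Gita: 15:00–15:30.
Total common minutes: 30.

30 minutes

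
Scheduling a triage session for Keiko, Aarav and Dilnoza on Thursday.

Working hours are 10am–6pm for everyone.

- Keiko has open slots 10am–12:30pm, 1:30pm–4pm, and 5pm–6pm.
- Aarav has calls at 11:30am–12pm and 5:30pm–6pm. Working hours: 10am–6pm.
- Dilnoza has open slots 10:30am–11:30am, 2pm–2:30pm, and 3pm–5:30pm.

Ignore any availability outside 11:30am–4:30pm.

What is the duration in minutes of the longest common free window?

Aarav free within 10:00–18:00: 10:00–11:30, 12:00–17:30.
Keiko ∩ Aarav: 10:00–11:30, 12:00–12:30, 13:30–16:00, 17:00–17:30.
Keiko ∩ Aarav ∩ Dilnoza: 10:30–11:30, 14:00–14:30, 15:00–16:00, 17:00–17:30.
Restricted to 11:30–16:30: 14:00–14:30, 15:00–16:00.
Common window lengths: 30, 60 min; longest is 60.

60 minutes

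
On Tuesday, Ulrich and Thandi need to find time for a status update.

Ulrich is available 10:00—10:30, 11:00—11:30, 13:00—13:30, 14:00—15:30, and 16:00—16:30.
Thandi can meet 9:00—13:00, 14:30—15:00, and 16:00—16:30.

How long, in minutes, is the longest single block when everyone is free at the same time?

Ulrich ∩ Thandi: 10:00–10:30, 11:00–11:30, 14:30–15:00, 16:00–16:30.
Common window lengths: 30, 30, 30, 30 min; longest is 30.

30 minutes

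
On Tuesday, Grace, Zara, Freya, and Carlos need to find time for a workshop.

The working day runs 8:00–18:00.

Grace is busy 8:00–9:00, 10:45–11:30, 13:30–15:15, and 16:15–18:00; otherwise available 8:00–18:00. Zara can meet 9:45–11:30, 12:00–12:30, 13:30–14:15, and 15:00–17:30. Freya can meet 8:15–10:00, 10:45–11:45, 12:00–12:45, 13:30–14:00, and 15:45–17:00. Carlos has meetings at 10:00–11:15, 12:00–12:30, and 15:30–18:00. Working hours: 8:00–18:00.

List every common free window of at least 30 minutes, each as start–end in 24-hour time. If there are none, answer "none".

none

Grace free within 08:00–18:00: 09:00–10:45, 11:30–13:30, 15:15–16:15.
Carlos free within 08:00–18:00: 08:00–10:00, 11:15–12:00, 12:30–15:30.
Grace ∩ Zara: 09:45–10:45, 12:00–12:30, 15:15–16:15.
Grace ∩ Zara ∩ Freya: 09:45–10:00, 12:00–12:30, 15:45–16:15.
Grace ∩ Zara ∩ Freya ∩ Carlos: 09:45–10:00.
Windows ≥ 30 min: (none).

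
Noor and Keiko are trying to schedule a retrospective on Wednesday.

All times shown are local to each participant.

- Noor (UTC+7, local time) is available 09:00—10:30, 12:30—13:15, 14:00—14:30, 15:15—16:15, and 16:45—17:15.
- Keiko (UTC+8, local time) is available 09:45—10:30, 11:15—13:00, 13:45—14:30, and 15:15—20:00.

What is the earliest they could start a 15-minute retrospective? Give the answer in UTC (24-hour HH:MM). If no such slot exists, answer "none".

02:00

Noor → UTC: 02:00–03:30, 05:30–06:15, 07:00–07:30, 08:15–09:15, 09:45–10:15.
Keiko → UTC: 01:45–02:30, 03:15–05:00, 05:45–06:30, 07:15–12:00.
Noor ∩ Keiko: 02:00–02:30, 03:15–03:30, 05:45–06:15, 07:15–07:30, 08:15–09:15, 09:45–10:15.
Windows ≥ 15 min: 02:00–02:30, 03:15–03:30, 05:45–06:15, 07:15–07:30, 08:15–09:15, 09:45–10:15.
Earliest such window starts at 02:00.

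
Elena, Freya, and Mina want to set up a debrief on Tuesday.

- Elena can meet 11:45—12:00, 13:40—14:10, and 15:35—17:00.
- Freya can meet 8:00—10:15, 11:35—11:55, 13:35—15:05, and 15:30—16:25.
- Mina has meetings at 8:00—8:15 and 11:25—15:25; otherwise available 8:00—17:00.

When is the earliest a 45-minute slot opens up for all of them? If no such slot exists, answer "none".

Mina free within 08:00–17:00: 08:15–11:25, 15:25–17:00.
Elena ∩ Freya: 11:45–11:55, 13:40–14:10, 15:35–16:25.
Elena ∩ Freya ∩ Mina: 15:35–16:25.
Windows ≥ 45 min: 15:35–16:25.
Earliest such window starts at 15:35.

15:35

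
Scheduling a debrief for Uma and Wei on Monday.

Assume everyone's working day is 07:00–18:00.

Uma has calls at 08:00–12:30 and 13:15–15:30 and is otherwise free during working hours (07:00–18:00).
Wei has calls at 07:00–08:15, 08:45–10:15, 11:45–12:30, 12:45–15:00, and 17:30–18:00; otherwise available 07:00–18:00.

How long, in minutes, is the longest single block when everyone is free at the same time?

Uma free within 07:00–18:00: 07:00–08:00, 12:30–13:15, 15:30–18:00.
Wei free within 07:00–18:00: 08:15–08:45, 10:15–11:45, 12:30–12:45, 15:00–17:30.
Uma ∩ Wei: 12:30–12:45, 15:30–17:30.
Common window lengths: 15, 120 min; longest is 120.

120 minutes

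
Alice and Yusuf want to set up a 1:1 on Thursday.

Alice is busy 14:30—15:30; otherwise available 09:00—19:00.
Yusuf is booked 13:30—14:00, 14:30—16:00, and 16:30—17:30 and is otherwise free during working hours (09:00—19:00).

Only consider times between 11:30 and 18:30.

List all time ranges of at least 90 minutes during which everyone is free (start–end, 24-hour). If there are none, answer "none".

11:30–13:30

Alice free within 09:00–19:00: 09:00–14:30, 15:30–19:00.
Yusuf free within 09:00–19:00: 09:00–13:30, 14:00–14:30, 16:00–16:30, 17:30–19:00.
Alice ∩ Yusuf: 09:00–13:30, 14:00–14:30, 16:00–16:30, 17:30–19:00.
Restricted to 11:30–18:30: 11:30–13:30, 14:00–14:30, 16:00–16:30, 17:30–18:30.
Windows ≥ 90 min: 11:30–13:30.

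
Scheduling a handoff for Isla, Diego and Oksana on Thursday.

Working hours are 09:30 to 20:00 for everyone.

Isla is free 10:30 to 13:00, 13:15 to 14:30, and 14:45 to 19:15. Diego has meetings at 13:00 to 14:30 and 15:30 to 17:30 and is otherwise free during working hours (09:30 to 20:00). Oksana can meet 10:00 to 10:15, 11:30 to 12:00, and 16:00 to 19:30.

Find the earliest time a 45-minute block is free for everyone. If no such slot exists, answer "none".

Diego free within 09:30–20:00: 09:30–13:00, 14:30–15:30, 17:30–20:00.
Isla ∩ Diego: 10:30–13:00, 14:45–15:30, 17:30–19:15.
Isla ∩ Diego ∩ Oksana: 11:30–12:00, 17:30–19:15.
Windows ≥ 45 min: 17:30–19:15.
Earliest such window starts at 17:30.

17:30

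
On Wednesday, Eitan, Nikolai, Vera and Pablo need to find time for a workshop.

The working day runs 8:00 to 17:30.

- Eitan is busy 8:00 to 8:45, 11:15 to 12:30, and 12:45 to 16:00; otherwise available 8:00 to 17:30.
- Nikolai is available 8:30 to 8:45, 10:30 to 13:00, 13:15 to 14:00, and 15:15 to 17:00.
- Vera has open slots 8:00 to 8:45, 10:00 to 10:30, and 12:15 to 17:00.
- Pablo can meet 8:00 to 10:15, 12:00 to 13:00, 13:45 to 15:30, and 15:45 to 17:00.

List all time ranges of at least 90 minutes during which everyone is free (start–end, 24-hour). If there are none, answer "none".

none

Eitan free within 08:00–17:30: 08:45–11:15, 12:30–12:45, 16:00–17:30.
Eitan ∩ Nikolai: 10:30–11:15, 12:30–12:45, 16:00–17:00.
Eitan ∩ Nikolai ∩ Vera: 12:30–12:45, 16:00–17:00.
Eitan ∩ Nikolai ∩ Vera ∩ Pablo: 12:30–12:45, 16:00–17:00.
Windows ≥ 90 min: (none).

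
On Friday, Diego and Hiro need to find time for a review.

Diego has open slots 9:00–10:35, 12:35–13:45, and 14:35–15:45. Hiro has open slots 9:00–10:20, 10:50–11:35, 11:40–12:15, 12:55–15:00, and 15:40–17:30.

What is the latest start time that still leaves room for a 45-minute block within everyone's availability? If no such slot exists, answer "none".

Diego ∩ Hiro: 09:00–10:20, 12:55–13:45, 14:35–15:00, 15:40–15:45.
Windows ≥ 45 min: 09:00–10:20, 12:55–13:45.
Latest start in the last window 12:55–13:45 is 13:45 − 45 min = 13:00.

13:00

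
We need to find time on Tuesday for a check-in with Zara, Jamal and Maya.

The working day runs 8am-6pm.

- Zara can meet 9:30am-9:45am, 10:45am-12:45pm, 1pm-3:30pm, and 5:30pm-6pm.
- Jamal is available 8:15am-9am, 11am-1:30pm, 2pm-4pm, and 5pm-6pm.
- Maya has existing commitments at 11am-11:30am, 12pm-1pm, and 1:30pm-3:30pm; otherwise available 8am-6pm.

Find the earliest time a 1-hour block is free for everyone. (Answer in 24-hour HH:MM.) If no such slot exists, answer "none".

none

Maya free within 08:00–18:00: 08:00–11:00, 11:30–12:00, 13:00–13:30, 15:30–18:00.
Zara ∩ Jamal: 11:00–12:45, 13:00–13:30, 14:00–15:30, 17:30–18:00.
Zara ∩ Jamal ∩ Maya: 11:30–12:00, 13:00–13:30, 17:30–18:00.
Windows ≥ 60 min: (none).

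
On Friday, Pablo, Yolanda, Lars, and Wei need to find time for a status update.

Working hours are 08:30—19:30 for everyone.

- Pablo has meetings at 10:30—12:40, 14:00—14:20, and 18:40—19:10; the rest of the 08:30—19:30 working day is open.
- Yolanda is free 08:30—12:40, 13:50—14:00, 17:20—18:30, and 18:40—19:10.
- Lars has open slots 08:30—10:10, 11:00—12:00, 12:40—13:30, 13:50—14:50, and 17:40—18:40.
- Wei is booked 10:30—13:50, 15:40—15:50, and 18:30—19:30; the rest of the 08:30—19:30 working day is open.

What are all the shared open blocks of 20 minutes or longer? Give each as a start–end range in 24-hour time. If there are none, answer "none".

Pablo free within 08:30–19:30: 08:30–10:30, 12:40–14:00, 14:20–18:40, 19:10–19:30.
Wei free within 08:30–19:30: 08:30–10:30, 13:50–15:40, 15:50–18:30.
Pablo ∩ Yolanda: 08:30–10:30, 13:50–14:00, 17:20–18:30.
Pablo ∩ Yolanda ∩ Lars: 08:30–10:10, 13:50–14:00, 17:40–18:30.
Pablo ∩ Yolanda ∩ Lars ∩ Wei: 08:30–10:10, 13:50–14:00, 17:40–18:30.
Windows ≥ 20 min: 08:30–10:10, 17:40–18:30.

08:30–10:10, 17:40–18:30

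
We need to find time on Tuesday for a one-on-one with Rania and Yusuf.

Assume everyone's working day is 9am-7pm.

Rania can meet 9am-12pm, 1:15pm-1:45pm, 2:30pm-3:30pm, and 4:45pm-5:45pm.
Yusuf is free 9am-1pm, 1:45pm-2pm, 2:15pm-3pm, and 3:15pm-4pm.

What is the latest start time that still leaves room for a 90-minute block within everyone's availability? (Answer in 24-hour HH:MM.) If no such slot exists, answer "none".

10:30

Rania ∩ Yusuf: 09:00–12:00, 14:30–15:00, 15:15–15:30.
Windows ≥ 90 min: 09:00–12:00.
Latest start in the last window 09:00–12:00 is 12:00 − 90 min = 10:30.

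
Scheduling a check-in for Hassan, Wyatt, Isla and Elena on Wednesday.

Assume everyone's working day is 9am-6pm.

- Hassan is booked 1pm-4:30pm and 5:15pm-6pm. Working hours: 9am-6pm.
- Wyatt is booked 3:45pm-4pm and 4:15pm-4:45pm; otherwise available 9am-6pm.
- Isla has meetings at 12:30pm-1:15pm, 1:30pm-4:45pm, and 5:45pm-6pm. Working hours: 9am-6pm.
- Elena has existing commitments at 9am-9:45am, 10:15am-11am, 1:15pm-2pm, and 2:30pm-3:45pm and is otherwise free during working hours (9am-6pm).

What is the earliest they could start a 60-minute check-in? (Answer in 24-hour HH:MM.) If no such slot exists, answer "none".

Hassan free within 09:00–18:00: 09:00–13:00, 16:30–17:15.
Wyatt free within 09:00–18:00: 09:00–15:45, 16:00–16:15, 16:45–18:00.
Isla free within 09:00–18:00: 09:00–12:30, 13:15–13:30, 16:45–17:45.
Elena free within 09:00–18:00: 09:45–10:15, 11:00–13:15, 14:00–14:30, 15:45–18:00.
Hassan ∩ Wyatt: 09:00–13:00, 16:45–17:15.
Hassan ∩ Wyatt ∩ Isla: 09:00–12:30, 16:45–17:15.
Hassan ∩ Wyatt ∩ Isla ∩ Elena: 09:45–10:15, 11:00–12:30, 16:45–17:15.
Windows ≥ 60 min: 11:00–12:30.
Earliest such window starts at 11:00.

11:00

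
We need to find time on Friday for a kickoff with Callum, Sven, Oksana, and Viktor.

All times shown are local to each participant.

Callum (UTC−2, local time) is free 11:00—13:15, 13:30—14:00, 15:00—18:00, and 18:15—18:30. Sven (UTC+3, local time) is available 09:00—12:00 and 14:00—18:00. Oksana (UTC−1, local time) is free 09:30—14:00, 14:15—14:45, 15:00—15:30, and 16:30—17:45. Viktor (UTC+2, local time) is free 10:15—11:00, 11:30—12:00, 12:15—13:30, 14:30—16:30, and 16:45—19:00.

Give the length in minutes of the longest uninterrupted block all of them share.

Callum → UTC: 13:00–15:15, 15:30–16:00, 17:00–20:00, 20:15–20:30.
Sven → UTC: 06:00–09:00, 11:00–15:00.
Oksana → UTC: 10:30–15:00, 15:15–15:45, 16:00–16:30, 17:30–18:45.
Viktor → UTC: 08:15–09:00, 09:30–10:00, 10:15–11:30, 12:30–14:30, 14:45–17:00.
Callum ∩ Sven: 13:00–15:00.
Callum ∩ Sven ∩ Oksana: 13:00–15:00.
Callum ∩ Sven ∩ Oksana ∩ Viktor: 13:00–14:30, 14:45–15:00.
Common window lengths: 90, 15 min; longest is 90.

90 minutes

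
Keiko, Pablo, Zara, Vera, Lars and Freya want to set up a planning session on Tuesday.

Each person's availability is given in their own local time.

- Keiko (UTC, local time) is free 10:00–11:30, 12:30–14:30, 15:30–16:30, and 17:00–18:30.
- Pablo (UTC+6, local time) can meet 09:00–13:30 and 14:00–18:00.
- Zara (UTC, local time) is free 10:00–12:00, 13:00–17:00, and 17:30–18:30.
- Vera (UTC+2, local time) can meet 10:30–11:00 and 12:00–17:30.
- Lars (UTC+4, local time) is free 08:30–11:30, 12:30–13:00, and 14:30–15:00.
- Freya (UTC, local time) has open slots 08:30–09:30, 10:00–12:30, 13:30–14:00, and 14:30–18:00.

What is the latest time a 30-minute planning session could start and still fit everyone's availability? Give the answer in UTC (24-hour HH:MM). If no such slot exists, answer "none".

Keiko → UTC: 10:00–11:30, 12:30–14:30, 15:30–16:30, 17:00–18:30.
Pablo → UTC: 03:00–07:30, 08:00–12:00.
Zara → UTC: 10:00–12:00, 13:00–17:00, 17:30–18:30.
Vera → UTC: 08:30–09:00, 10:00–15:30.
Lars → UTC: 04:30–07:30, 08:30–09:00, 10:30–11:00.
Freya → UTC: 08:30–09:30, 10:00–12:30, 13:30–14:00, 14:30–18:00.
Keiko ∩ Pablo: 10:00–11:30.
Keiko ∩ Pablo ∩ Zara: 10:00–11:30.
Keiko ∩ Pablo ∩ Zara ∩ Vera: 10:00–11:30.
Keiko ∩ Pablo ∩ Zara ∩ Vera ∩ Lars: 10:30–11:00.
Keiko ∩ Pablo ∩ Zara ∩ Vera ∩ Lars ∩ Freya: 10:30–11:00.
Windows ≥ 30 min: 10:30–11:00.
Latest start in the last window 10:30–11:00 is 11:00 − 30 min = 10:30.

10:30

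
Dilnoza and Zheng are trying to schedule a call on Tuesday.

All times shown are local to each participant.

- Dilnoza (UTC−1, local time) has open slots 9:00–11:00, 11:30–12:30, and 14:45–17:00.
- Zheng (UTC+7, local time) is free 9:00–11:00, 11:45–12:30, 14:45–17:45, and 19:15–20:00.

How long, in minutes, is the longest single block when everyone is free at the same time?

45 minutes

Dilnoza → UTC: 10:00–12:00, 12:30–13:30, 15:45–18:00.
Zheng → UTC: 02:00–04:00, 04:45–05:30, 07:45–10:45, 12:15–13:00.
Dilnoza ∩ Zheng: 10:00–10:45, 12:30–13:00.
Common window lengths: 45, 30 min; longest is 45.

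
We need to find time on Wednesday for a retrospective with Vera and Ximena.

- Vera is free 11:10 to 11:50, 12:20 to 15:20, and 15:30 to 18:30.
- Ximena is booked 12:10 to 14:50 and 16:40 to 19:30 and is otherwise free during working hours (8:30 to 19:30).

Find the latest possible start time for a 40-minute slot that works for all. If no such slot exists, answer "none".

16:00

Ximena free within 08:30–19:30: 08:30–12:10, 14:50–16:40.
Vera ∩ Ximena: 11:10–11:50, 14:50–15:20, 15:30–16:40.
Windows ≥ 40 min: 11:10–11:50, 15:30–16:40.
Latest start in the last window 15:30–16:40 is 16:40 − 40 min = 16:00.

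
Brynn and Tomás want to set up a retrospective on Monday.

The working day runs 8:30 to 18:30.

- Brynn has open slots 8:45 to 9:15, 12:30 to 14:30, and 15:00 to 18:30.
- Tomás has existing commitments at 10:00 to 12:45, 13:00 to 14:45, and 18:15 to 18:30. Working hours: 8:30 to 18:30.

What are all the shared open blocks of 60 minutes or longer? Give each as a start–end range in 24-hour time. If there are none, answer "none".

Tomás free within 08:30–18:30: 08:30–10:00, 12:45–13:00, 14:45–18:15.
Brynn ∩ Tomás: 08:45–09:15, 12:45–13:00, 15:00–18:15.
Windows ≥ 60 min: 15:00–18:15.

15:00–18:15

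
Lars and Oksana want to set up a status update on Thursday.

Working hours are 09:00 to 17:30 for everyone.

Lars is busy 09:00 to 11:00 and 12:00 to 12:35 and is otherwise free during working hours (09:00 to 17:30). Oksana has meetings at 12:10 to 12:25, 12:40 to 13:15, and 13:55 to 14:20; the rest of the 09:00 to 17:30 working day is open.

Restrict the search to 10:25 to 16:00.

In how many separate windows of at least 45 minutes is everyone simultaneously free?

Lars free within 09:00–17:30: 11:00–12:00, 12:35–17:30.
Oksana free within 09:00–17:30: 09:00–12:10, 12:25–12:40, 13:15–13:55, 14:20–17:30.
Lars ∩ Oksana: 11:00–12:00, 12:35–12:40, 13:15–13:55, 14:20–17:30.
Restricted to 10:25–16:00: 11:00–12:00, 12:35–12:40, 13:15–13:55, 14:20–16:00.
Windows ≥ 45 min: 11:00–12:00, 14:20–16:00.
That's 2 windows.

2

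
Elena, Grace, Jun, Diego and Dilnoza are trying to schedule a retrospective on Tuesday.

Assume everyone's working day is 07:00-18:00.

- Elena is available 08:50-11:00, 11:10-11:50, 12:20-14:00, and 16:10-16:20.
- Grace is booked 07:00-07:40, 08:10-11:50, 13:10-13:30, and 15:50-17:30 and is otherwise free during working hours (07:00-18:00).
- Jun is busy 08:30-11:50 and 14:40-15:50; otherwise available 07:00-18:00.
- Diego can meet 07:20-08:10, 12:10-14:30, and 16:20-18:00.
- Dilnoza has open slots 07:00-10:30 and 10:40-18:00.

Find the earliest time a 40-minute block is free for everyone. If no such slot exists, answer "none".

12:20

Grace free within 07:00–18:00: 07:40–08:10, 11:50–13:10, 13:30–15:50, 17:30–18:00.
Jun free within 07:00–18:00: 07:00–08:30, 11:50–14:40, 15:50–18:00.
Elena ∩ Grace: 12:20–13:10, 13:30–14:00.
Elena ∩ Grace ∩ Jun: 12:20–13:10, 13:30–14:00.
Elena ∩ Grace ∩ Jun ∩ Diego: 12:20–13:10, 13:30–14:00.
Elena ∩ Grace ∩ Jun ∩ Diego ∩ Dilnoza: 12:20–13:10, 13:30–14:00.
Windows ≥ 40 min: 12:20–13:10.
Earliest such window starts at 12:20.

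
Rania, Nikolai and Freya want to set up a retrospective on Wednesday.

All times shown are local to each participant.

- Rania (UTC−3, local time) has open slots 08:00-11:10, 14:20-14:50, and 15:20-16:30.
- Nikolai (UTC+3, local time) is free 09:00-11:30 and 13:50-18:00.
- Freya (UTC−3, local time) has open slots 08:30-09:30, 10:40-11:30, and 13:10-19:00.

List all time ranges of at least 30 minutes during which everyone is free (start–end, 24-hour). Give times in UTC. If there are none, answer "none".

11:30–12:30, 13:40–14:10

Rania → UTC: 11:00–14:10, 17:20–17:50, 18:20–19:30.
Nikolai → UTC: 06:00–08:30, 10:50–15:00.
Freya → UTC: 11:30–12:30, 13:40–14:30, 16:10–22:00.
Rania ∩ Nikolai: 11:00–14:10.
Rania ∩ Nikolai ∩ Freya: 11:30–12:30, 13:40–14:10.
Windows ≥ 30 min: 11:30–12:30, 13:40–14:10.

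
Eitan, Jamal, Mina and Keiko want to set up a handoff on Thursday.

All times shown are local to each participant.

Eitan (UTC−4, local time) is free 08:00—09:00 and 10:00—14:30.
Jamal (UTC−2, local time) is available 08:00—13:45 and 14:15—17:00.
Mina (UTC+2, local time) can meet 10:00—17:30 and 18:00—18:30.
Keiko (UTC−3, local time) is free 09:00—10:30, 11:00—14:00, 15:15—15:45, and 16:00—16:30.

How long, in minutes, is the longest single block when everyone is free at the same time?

90 minutes

Eitan → UTC: 12:00–13:00, 14:00–18:30.
Jamal → UTC: 10:00–15:45, 16:15–19:00.
Mina → UTC: 08:00–15:30, 16:00–16:30.
Keiko → UTC: 12:00–13:30, 14:00–17:00, 18:15–18:45, 19:00–19:30.
Eitan ∩ Jamal: 12:00–13:00, 14:00–15:45, 16:15–18:30.
Eitan ∩ Jamal ∩ Mina: 12:00–13:00, 14:00–15:30, 16:15–16:30.
Eitan ∩ Jamal ∩ Mina ∩ Keiko: 12:00–13:00, 14:00–15:30, 16:15–16:30.
Common window lengths: 60, 90, 15 min; longest is 90.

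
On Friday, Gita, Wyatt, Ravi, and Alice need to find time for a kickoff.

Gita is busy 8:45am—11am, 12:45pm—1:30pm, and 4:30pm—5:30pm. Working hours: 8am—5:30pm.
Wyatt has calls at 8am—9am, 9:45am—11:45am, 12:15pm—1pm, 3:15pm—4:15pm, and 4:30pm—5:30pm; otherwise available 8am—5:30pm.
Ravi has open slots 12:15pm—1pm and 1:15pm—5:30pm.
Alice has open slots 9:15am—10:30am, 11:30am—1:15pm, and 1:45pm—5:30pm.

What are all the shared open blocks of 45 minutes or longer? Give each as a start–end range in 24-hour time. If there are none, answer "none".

Gita free within 08:00–17:30: 08:00–08:45, 11:00–12:45, 13:30–16:30.
Wyatt free within 08:00–17:30: 09:00–09:45, 11:45–12:15, 13:00–15:15, 16:15–16:30.
Gita ∩ Wyatt: 11:45–12:15, 13:30–15:15, 16:15–16:30.
Gita ∩ Wyatt ∩ Ravi: 13:30–15:15, 16:15–16:30.
Gita ∩ Wyatt ∩ Ravi ∩ Alice: 13:45–15:15, 16:15–16:30.
Windows ≥ 45 min: 13:45–15:15.

13:45–15:15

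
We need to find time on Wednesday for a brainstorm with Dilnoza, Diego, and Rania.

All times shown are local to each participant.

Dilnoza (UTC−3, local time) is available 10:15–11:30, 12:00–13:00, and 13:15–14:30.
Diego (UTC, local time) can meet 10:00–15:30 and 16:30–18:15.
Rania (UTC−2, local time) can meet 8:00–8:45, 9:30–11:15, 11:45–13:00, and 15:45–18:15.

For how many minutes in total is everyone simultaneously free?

Dilnoza → UTC: 13:15–14:30, 15:00–16:00, 16:15–17:30.
Diego → UTC: 10:00–15:30, 16:30–18:15.
Rania → UTC: 10:00–10:45, 11:30–13:15, 13:45–15:00, 17:45–20:15.
Dilnoza ∩ Diego: 13:15–14:30, 15:00–15:30, 16:30–17:30.
Dilnoza ∩ Diego ∩ Rania: 13:45–14:30.
Total common minutes: 45.

45 minutes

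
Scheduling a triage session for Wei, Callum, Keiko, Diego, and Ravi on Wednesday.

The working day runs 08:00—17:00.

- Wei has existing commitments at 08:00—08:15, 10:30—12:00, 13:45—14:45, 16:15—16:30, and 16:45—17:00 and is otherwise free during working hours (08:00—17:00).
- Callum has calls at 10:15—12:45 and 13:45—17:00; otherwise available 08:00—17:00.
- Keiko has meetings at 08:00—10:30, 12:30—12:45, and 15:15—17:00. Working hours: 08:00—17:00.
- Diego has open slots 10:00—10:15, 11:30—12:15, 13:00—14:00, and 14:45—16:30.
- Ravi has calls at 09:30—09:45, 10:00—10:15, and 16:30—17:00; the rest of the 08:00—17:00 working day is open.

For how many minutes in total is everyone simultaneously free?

45 minutes

Wei free within 08:00–17:00: 08:15–10:30, 12:00–13:45, 14:45–16:15, 16:30–16:45.
Callum free within 08:00–17:00: 08:00–10:15, 12:45–13:45.
Keiko free within 08:00–17:00: 10:30–12:30, 12:45–15:15.
Ravi free within 08:00–17:00: 08:00–09:30, 09:45–10:00, 10:15–16:30.
Wei ∩ Callum: 08:15–10:15, 12:45–13:45.
Wei ∩ Callum ∩ Keiko: 12:45–13:45.
Wei ∩ Callum ∩ Keiko ∩ Diego: 13:00–13:45.
Wei ∩ Callum ∩ Keiko ∩ Diego ∩ Ravi: 13:00–13:45.
Total common minutes: 45.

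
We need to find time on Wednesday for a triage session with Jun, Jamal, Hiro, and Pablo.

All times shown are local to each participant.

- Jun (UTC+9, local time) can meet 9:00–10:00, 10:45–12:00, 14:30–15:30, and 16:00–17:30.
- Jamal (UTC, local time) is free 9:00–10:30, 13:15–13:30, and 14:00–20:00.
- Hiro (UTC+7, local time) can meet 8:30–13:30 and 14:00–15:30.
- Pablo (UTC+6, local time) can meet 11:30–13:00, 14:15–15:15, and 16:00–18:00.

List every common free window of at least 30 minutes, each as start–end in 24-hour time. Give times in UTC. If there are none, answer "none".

Jun → UTC: 00:00–01:00, 01:45–03:00, 05:30–06:30, 07:00–08:30.
Jamal → UTC: 09:00–10:30, 13:15–13:30, 14:00–20:00.
Hiro → UTC: 01:30–06:30, 07:00–08:30.
Pablo → UTC: 05:30–07:00, 08:15–09:15, 10:00–12:00.
Jun ∩ Jamal: (none).
Jun ∩ Jamal ∩ Hiro: (none).
Jun ∩ Jamal ∩ Hiro ∩ Pablo: (none).
Windows ≥ 30 min: (none).

none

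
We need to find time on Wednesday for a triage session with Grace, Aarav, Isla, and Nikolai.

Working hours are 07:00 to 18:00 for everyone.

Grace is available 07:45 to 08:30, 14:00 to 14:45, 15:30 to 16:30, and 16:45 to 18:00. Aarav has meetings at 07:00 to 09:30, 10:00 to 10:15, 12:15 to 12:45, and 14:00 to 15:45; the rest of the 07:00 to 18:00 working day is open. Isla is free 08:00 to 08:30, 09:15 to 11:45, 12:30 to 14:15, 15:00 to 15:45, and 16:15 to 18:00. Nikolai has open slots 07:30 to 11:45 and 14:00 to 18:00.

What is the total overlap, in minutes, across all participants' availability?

Aarav free within 07:00–18:00: 09:30–10:00, 10:15–12:15, 12:45–14:00, 15:45–18:00.
Grace ∩ Aarav: 15:45–16:30, 16:45–18:00.
Grace ∩ Aarav ∩ Isla: 16:15–16:30, 16:45–18:00.
Grace ∩ Aarav ∩ Isla ∩ Nikolai: 16:15–16:30, 16:45–18:00.
Total common minutes: 15 + 75 = 90.

90 minutes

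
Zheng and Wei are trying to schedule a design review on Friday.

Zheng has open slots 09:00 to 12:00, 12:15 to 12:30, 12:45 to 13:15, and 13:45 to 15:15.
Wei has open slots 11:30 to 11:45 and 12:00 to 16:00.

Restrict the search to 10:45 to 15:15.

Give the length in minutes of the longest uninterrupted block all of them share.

Zheng ∩ Wei: 11:30–11:45, 12:15–12:30, 12:45–13:15, 13:45–15:15.
Restricted to 10:45–15:15: 11:30–11:45, 12:15–12:30, 12:45–13:15, 13:45–15:15.
Common window lengths: 15, 15, 30, 90 min; longest is 90.

90 minutes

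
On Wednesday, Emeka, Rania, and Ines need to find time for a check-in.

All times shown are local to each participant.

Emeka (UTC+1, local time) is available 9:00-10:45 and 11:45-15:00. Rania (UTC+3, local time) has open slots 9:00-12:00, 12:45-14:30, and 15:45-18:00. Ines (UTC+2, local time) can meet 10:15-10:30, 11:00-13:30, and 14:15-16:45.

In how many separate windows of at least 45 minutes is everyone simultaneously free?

Emeka → UTC: 08:00–09:45, 10:45–14:00.
Rania → UTC: 06:00–09:00, 09:45–11:30, 12:45–15:00.
Ines → UTC: 08:15–08:30, 09:00–11:30, 12:15–14:45.
Emeka ∩ Rania: 08:00–09:00, 10:45–11:30, 12:45–14:00.
Emeka ∩ Rania ∩ Ines: 08:15–08:30, 10:45–11:30, 12:45–14:00.
Windows ≥ 45 min: 10:45–11:30, 12:45–14:00.
That's 2 windows.

2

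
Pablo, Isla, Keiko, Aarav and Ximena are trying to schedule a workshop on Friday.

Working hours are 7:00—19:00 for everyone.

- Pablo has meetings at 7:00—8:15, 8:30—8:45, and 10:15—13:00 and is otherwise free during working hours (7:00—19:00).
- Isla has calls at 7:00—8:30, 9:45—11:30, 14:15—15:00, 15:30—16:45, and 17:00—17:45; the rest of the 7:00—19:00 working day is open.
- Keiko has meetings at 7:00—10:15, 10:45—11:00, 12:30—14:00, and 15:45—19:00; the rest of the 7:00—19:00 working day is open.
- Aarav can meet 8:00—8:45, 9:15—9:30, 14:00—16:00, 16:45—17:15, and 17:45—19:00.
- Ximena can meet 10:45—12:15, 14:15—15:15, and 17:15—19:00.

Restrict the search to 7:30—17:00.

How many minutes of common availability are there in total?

Pablo free within 07:00–19:00: 08:15–08:30, 08:45–10:15, 13:00–19:00.
Isla free within 07:00–19:00: 08:30–09:45, 11:30–14:15, 15:00–15:30, 16:45–17:00, 17:45–19:00.
Keiko free within 07:00–19:00: 10:15–10:45, 11:00–12:30, 14:00–15:45.
Pablo ∩ Isla: 08:45–09:45, 13:00–14:15, 15:00–15:30, 16:45–17:00, 17:45–19:00.
Pablo ∩ Isla ∩ Keiko: 14:00–14:15, 15:00–15:30.
Pablo ∩ Isla ∩ Keiko ∩ Aarav: 14:00–14:15, 15:00–15:30.
Pablo ∩ Isla ∩ Keiko ∩ Aarav ∩ Ximena: 15:00–15:15.
Restricted to 07:30–17:00: 15:00–15:15.
Total common minutes: 15.

15 minutes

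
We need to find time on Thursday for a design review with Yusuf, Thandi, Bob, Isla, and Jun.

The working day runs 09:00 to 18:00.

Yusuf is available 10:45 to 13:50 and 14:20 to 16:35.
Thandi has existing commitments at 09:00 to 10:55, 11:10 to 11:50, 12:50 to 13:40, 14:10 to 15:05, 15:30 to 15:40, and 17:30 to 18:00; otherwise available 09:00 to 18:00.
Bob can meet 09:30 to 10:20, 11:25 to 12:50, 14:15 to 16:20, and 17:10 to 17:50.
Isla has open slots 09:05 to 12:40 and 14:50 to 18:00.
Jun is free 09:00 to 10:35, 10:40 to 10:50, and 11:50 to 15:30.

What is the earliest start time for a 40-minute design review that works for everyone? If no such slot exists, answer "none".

Thandi free within 09:00–18:00: 10:55–11:10, 11:50–12:50, 13:40–14:10, 15:05–15:30, 15:40–17:30.
Yusuf ∩ Thandi: 10:55–11:10, 11:50–12:50, 13:40–13:50, 15:05–15:30, 15:40–16:35.
Yusuf ∩ Thandi ∩ Bob: 11:50–12:50, 15:05–15:30, 15:40–16:20.
Yusuf ∩ Thandi ∩ Bob ∩ Isla: 11:50–12:40, 15:05–15:30, 15:40–16:20.
Yusuf ∩ Thandi ∩ Bob ∩ Isla ∩ Jun: 11:50–12:40, 15:05–15:30.
Windows ≥ 40 min: 11:50–12:40.
Earliest such window starts at 11:50.

11:50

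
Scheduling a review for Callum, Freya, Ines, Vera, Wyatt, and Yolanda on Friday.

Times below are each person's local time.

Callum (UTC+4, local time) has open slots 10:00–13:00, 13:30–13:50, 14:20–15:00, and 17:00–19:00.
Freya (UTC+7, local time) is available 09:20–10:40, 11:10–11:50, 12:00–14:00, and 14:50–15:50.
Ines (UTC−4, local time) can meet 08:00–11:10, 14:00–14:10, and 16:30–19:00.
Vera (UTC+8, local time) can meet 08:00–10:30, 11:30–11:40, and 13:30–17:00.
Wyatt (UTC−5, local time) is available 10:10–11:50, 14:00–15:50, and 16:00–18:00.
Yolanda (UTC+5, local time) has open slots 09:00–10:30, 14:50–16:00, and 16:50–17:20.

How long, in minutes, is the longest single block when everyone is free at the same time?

0 minutes

Callum → UTC: 06:00–09:00, 09:30–09:50, 10:20–11:00, 13:00–15:00.
Freya → UTC: 02:20–03:40, 04:10–04:50, 05:00–07:00, 07:50–08:50.
Ines → UTC: 12:00–15:10, 18:00–18:10, 20:30–23:00.
Vera → UTC: 00:00–02:30, 03:30–03:40, 05:30–09:00.
Wyatt → UTC: 15:10–16:50, 19:00–20:50, 21:00–23:00.
Yolanda → UTC: 04:00–05:30, 09:50–11:00, 11:50–12:20.
Callum ∩ Freya: 06:00–07:00, 07:50–08:50.
Callum ∩ Freya ∩ Ines: (none).
Callum ∩ Freya ∩ Ines ∩ Vera: (none).
Callum ∩ Freya ∩ Ines ∩ Vera ∩ Wyatt: (none).
Callum ∩ Freya ∩ Ines ∩ Vera ∩ Wyatt ∩ Yolanda: (none).
No common window.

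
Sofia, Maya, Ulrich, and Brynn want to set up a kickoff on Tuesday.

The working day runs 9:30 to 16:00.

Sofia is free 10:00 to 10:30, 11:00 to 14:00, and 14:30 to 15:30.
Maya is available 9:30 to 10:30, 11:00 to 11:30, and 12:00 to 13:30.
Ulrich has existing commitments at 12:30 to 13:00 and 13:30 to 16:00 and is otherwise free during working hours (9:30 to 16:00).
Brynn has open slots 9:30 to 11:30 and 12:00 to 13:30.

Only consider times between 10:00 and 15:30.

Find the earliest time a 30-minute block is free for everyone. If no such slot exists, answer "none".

Ulrich free within 09:30–16:00: 09:30–12:30, 13:00–13:30.
Sofia ∩ Maya: 10:00–10:30, 11:00–11:30, 12:00–13:30.
Sofia ∩ Maya ∩ Ulrich: 10:00–10:30, 11:00–11:30, 12:00–12:30, 13:00–13:30.
Sofia ∩ Maya ∩ Ulrich ∩ Brynn: 10:00–10:30, 11:00–11:30, 12:00–12:30, 13:00–13:30.
Restricted to 10:00–15:30: 10:00–10:30, 11:00–11:30, 12:00–12:30, 13:00–13:30.
Windows ≥ 30 min: 10:00–10:30, 11:00–11:30, 12:00–12:30, 13:00–13:30.
Earliest such window starts at 10:00.

10:00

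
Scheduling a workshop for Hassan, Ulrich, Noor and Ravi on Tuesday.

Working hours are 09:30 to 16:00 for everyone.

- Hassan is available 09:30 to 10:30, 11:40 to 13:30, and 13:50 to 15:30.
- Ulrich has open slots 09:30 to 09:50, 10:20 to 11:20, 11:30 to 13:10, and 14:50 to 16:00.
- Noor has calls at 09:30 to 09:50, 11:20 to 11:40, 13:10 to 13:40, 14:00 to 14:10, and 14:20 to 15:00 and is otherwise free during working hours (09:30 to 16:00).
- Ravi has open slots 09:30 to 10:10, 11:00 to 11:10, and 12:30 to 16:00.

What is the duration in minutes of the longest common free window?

Noor free within 09:30–16:00: 09:50–11:20, 11:40–13:10, 13:40–14:00, 14:10–14:20, 15:00–16:00.
Hassan ∩ Ulrich: 09:30–09:50, 10:20–10:30, 11:40–13:10, 14:50–15:30.
Hassan ∩ Ulrich ∩ Noor: 10:20–10:30, 11:40–13:10, 15:00–15:30.
Hassan ∩ Ulrich ∩ Noor ∩ Ravi: 12:30–13:10, 15:00–15:30.
Common window lengths: 40, 30 min; longest is 40.

40 minutes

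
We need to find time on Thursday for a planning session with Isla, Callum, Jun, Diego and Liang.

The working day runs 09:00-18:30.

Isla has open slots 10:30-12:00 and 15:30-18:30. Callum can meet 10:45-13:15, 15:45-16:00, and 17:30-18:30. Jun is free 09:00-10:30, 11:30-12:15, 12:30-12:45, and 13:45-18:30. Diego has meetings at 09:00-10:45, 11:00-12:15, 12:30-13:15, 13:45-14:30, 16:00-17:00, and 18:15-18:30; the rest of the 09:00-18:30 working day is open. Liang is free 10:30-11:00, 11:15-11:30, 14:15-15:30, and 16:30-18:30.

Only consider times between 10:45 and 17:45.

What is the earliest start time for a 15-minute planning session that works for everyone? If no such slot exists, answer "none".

Diego free within 09:00–18:30: 10:45–11:00, 12:15–12:30, 13:15–13:45, 14:30–16:00, 17:00–18:15.
Isla ∩ Callum: 10:45–12:00, 15:45–16:00, 17:30–18:30.
Isla ∩ Callum ∩ Jun: 11:30–12:00, 15:45–16:00, 17:30–18:30.
Isla ∩ Callum ∩ Jun ∩ Diego: 15:45–16:00, 17:30–18:15.
Isla ∩ Callum ∩ Jun ∩ Diego ∩ Liang: 17:30–18:15.
Restricted to 10:45–17:45: 17:30–17:45.
Windows ≥ 15 min: 17:30–17:45.
Earliest such window starts at 17:30.

17:30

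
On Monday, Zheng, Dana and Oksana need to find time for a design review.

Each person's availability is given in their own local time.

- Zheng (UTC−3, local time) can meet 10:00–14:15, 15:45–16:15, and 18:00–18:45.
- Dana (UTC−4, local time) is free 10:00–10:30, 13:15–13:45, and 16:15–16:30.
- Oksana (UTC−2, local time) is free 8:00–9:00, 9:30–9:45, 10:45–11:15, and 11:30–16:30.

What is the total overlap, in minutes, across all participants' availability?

Zheng → UTC: 13:00–17:15, 18:45–19:15, 21:00–21:45.
Dana → UTC: 14:00–14:30, 17:15–17:45, 20:15–20:30.
Oksana → UTC: 10:00–11:00, 11:30–11:45, 12:45–13:15, 13:30–18:30.
Zheng ∩ Dana: 14:00–14:30.
Zheng ∩ Dana ∩ Oksana: 14:00–14:30.
Total common minutes: 30.

30 minutes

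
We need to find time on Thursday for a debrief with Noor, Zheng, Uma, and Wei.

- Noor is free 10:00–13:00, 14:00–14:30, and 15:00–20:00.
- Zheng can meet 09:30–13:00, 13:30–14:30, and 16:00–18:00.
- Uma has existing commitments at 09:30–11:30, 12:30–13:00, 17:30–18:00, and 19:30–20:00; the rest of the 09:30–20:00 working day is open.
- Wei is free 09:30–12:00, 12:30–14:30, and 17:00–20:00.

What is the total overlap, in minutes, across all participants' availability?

Uma free within 09:30–20:00: 11:30–12:30, 13:00–17:30, 18:00–19:30.
Noor ∩ Zheng: 10:00–13:00, 14:00–14:30, 16:00–18:00.
Noor ∩ Zheng ∩ Uma: 11:30–12:30, 14:00–14:30, 16:00–17:30.
Noor ∩ Zheng ∩ Uma ∩ Wei: 11:30–12:00, 14:00–14:30, 17:00–17:30.
Total common minutes: 30 + 30 + 30 = 90.

90 minutes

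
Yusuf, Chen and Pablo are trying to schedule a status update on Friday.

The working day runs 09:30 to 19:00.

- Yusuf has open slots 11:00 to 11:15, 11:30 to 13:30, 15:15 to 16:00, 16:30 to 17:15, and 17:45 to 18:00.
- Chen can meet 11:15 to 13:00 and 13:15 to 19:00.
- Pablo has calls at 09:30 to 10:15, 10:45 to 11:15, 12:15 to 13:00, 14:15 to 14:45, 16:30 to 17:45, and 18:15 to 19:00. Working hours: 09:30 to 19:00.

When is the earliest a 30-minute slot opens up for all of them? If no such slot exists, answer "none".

Pablo free within 09:30–19:00: 10:15–10:45, 11:15–12:15, 13:00–14:15, 14:45–16:30, 17:45–18:15.
Yusuf ∩ Chen: 11:30–13:00, 13:15–13:30, 15:15–16:00, 16:30–17:15, 17:45–18:00.
Yusuf ∩ Chen ∩ Pablo: 11:30–12:15, 13:15–13:30, 15:15–16:00, 17:45–18:00.
Windows ≥ 30 min: 11:30–12:15, 15:15–16:00.
Earliest such window starts at 11:30.

11:30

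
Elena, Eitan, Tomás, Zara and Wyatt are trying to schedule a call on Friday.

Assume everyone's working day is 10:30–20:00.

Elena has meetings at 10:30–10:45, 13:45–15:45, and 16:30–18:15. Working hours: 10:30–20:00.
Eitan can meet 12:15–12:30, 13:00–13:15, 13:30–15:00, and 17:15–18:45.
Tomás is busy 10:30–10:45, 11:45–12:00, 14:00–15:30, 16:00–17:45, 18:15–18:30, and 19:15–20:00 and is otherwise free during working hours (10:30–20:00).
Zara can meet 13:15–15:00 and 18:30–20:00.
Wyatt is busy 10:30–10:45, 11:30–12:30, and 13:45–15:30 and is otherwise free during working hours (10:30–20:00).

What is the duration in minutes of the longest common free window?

15 minutes

Elena free within 10:30–20:00: 10:45–13:45, 15:45–16:30, 18:15–20:00.
Tomás free within 10:30–20:00: 10:45–11:45, 12:00–14:00, 15:30–16:00, 17:45–18:15, 18:30–19:15.
Wyatt free within 10:30–20:00: 10:45–11:30, 12:30–13:45, 15:30–20:00.
Elena ∩ Eitan: 12:15–12:30, 13:00–13:15, 13:30–13:45, 18:15–18:45.
Elena ∩ Eitan ∩ Tomás: 12:15–12:30, 13:00–13:15, 13:30–13:45, 18:30–18:45.
Elena ∩ Eitan ∩ Tomás ∩ Zara: 13:30–13:45, 18:30–18:45.
Elena ∩ Eitan ∩ Tomás ∩ Zara ∩ Wyatt: 13:30–13:45, 18:30–18:45.
Common window lengths: 15, 15 min; longest is 15.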